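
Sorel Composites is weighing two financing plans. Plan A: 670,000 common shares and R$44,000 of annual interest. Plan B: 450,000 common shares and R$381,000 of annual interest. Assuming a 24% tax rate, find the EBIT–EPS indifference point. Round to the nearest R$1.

R$1,070,318

Set EPS_A = EPS_B: (EBIT − R$44,000)(1 − 0.24) ÷ 670,000 = (EBIT − R$381,000)(1 − 0.24) ÷ 450,000.
The (1 − t) factor cancels: (EBIT − 44,000) × 450,000 = (EBIT − 381,000) × 670,000.
EBIT × (670,000 − 450,000) = 381,000 × 670,000 − 44,000 × 450,000 = 235,470,000,000, so EBIT = 235,470,000,000 ÷ 220,000 = 1,070,318.18.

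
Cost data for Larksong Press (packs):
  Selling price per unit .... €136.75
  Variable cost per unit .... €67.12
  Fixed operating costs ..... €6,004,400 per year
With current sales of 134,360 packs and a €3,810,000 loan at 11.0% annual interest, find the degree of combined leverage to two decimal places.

At 134,360 units, contribution = 134,360 × €69.63 = €9,355,486.80.
Subtracting fixed costs: EBIT = €9,355,486.80 − €6,004,400 = €3,351,086.80. Interest = €419,100.00, so EBIT − I = €2,931,986.80.
DCL = contribution ÷ (EBIT − I) = €9,355,486.80 ÷ €2,931,986.80 = 3.1908.

3.19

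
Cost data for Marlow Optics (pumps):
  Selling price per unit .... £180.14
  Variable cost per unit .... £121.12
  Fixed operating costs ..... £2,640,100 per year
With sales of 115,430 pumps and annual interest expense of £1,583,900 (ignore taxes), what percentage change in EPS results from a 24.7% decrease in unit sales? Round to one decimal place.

-65.0%

At 115,430 units, contribution = 115,430 × £59.02 = £6,812,678.60.
Subtracting fixed costs: EBIT = £6,812,678.60 − £2,640,100 = £4,172,578.60.
Interest = £1,583,900.00, so EBIT − I = £2,588,678.60.
DCL = total CM / (EBIT − I) = £6,812,678.60 / £2,588,678.60 = 2.6317.
EPS therefore changes by 2.6317 × (-24.7%) = -65.0%.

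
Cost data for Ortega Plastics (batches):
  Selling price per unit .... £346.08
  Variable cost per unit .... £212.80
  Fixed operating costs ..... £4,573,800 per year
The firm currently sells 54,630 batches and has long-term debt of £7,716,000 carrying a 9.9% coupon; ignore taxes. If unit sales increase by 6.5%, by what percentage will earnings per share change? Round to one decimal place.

+24.4%

At 54,630 units, contribution = 54,630 × £133.28 = £7,281,086.40.
Subtracting fixed costs: EBIT = £7,281,086.40 − £4,573,800 = £2,707,286.40.
After interest of £763,884.00, pre-tax earnings = £1,943,402.40.
DCL = total CM / (EBIT − I) = £7,281,086.40 / £1,943,402.40 = 3.7466.
EPS therefore changes by 3.7466 × (+6.5%) = +24.4%.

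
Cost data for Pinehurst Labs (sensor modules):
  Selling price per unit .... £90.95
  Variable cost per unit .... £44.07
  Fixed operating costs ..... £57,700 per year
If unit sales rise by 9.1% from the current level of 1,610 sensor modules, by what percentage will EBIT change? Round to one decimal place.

+38.6%

Total contribution margin = 1,610 × £46.88 = £75,476.80.
Subtracting fixed costs: EBIT = £75,476.80 − £57,700 = £17,776.80.
DOL = contribution ÷ EBIT = £75,476.80 ÷ £17,776.80 = 4.2458.
%ΔEBIT = DOL × %ΔSales = 4.2458 × +9.1% = +38.6%.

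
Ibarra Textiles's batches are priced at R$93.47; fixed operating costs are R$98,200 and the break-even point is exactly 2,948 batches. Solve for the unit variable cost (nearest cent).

R$60.16

At break-even, FC = Q × (P − VC), so P − VC = R$98,200 ÷ 2,948 = R$33.3107.
Variable cost per unit = R$93.47 − R$33.3107 = R$60.16.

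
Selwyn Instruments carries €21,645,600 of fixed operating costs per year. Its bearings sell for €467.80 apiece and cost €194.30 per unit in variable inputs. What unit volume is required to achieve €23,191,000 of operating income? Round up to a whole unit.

Contribution margin per unit = €467.80 − €194.30 = €273.50.
Need Q such that Q × €273.50 − €21,645,600 = €23,191,000, i.e. Q = €44,836,600 / €273.50 = 163,936.38 → 163,937.

163,937 bearings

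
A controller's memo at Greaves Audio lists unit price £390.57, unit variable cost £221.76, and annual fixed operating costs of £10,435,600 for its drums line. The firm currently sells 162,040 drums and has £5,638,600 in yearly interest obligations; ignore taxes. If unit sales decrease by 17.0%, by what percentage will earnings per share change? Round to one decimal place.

Total contribution margin = 162,040 × £168.81 = £27,353,972.40.
EBIT = £27,353,972.40 − £10,435,600 = £16,918,372.40.
Interest = £5,638,600.00, so EBIT − I = £11,279,772.40.
DCL = total CM / (EBIT − I) = £27,353,972.40 / £11,279,772.40 = 2.4250.
%ΔEPS = DCL × %ΔSales = 2.4250 × -17.0% = -41.2%.

-41.2%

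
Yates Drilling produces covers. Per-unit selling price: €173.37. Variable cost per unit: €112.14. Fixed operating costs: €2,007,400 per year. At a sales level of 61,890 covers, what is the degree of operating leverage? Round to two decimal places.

Contribution at this volume is 61,890 × €61.23 = €3,789,524.70.
EBIT = €3,789,524.70 − €2,007,400 = €1,782,124.70.
Degree of operating leverage = €3,789,524.70 / €1,782,124.70 = 2.1264.

2.13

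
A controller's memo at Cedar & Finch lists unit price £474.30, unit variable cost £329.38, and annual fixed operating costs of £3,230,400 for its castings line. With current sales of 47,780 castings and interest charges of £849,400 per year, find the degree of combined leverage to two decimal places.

2.43

At 47,780 units, contribution = 47,780 × £144.92 = £6,924,277.60.
Operating income = contribution − fixed costs = £6,924,277.60 − £3,230,400 = £3,693,877.60. Interest = £849,400.00, so EBIT − I = £2,844,477.60.
DCL = contribution ÷ (EBIT − I) = £6,924,277.60 ÷ £2,844,477.60 = 2.4343.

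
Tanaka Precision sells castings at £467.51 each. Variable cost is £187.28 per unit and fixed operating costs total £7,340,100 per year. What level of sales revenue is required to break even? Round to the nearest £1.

£12,245,549

Contribution margin per unit = £467.51 − £187.28 = £280.23, a CM ratio of £280.23 ÷ £467.51 = 0.5994.
Break-even revenue = fixed costs × price ÷ CM = £7,340,100 × £467.51 ÷ £280.23 = £12,245,549.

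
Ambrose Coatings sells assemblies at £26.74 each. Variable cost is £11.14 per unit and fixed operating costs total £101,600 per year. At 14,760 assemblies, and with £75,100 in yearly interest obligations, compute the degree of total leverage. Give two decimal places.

Contribution at this volume is 14,760 × £15.60 = £230,256.00.
Operating income = contribution − fixed costs = £230,256.00 − £101,600 = £128,656.00. Interest = £75,100.00.
DOL = £230,256.00 ÷ £128,656.00 = 1.7897; DFL = £128,656.00 ÷ £53,556.00 = 2.4023.
DCL = DOL × DFL = 1.7897 × 2.4023 = 4.2994.

4.30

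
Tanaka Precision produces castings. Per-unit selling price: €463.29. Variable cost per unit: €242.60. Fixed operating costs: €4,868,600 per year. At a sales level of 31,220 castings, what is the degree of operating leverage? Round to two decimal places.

3.41

Contribution at this volume is 31,220 × €220.69 = €6,889,941.80.
Subtracting fixed costs: EBIT = €6,889,941.80 − €4,868,600 = €2,021,341.80.
DOL = contribution ÷ EBIT = €6,889,941.80 ÷ €2,021,341.80 = 3.4086.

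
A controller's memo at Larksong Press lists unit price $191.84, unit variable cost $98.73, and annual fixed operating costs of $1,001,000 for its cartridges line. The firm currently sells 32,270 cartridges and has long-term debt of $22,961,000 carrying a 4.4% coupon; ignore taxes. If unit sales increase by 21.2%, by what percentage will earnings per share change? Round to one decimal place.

At 32,270 units, contribution = 32,270 × $93.11 = $3,004,659.70.
EBIT = $3,004,659.70 − $1,001,000 = $2,003,659.70.
Interest = $1,010,284.00, so EBIT − I = $993,375.70.
DCL = total CM / (EBIT − I) = $3,004,659.70 / $993,375.70 = 3.0247.
EPS therefore changes by 3.0247 × (+21.2%) = +64.1%.

+64.1%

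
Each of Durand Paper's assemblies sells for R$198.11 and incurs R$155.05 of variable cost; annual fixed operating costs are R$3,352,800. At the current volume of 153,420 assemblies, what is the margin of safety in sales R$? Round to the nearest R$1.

R$14,968,509

Each unit contributes R$198.11 − R$155.05 = R$43.06. Break-even units = R$3,352,800 ÷ R$43.06 = 77,863.45; break-even revenue = 77,863.45 × R$198.11 = R$15,425,527.36.
Current sales = 153,420 × R$198.11 = R$30,394,036.20.
Margin of safety = R$30,394,036.20 − R$15,425,527.36 = R$14,968,509.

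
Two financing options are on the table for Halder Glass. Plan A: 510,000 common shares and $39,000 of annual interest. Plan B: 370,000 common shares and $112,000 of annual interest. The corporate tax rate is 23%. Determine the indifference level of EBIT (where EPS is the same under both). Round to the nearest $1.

At indifference, (EBIT − 39,000)(1 − t)/510,000 = (EBIT − 112,000)(1 − t)/370,000.
Cancelling (1 − t) and cross-multiplying: 370,000·(EBIT − 39,000) = 510,000·(EBIT − 112,000).
EBIT × (510,000 − 370,000) = 112,000 × 510,000 − 39,000 × 370,000 = 42,690,000,000, so EBIT = 42,690,000,000 ÷ 140,000 = 304,928.57.

$304,929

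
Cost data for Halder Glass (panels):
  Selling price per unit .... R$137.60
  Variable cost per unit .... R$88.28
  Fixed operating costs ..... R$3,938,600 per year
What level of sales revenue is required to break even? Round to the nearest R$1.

Contribution margin per unit = R$137.60 − R$88.28 = R$49.32, a CM ratio of R$49.32 ÷ R$137.60 = 0.3584.
Break-even revenue = fixed costs × price ÷ CM = R$3,938,600 × R$137.60 ÷ R$49.32 = R$10,988,470.

R$10,988,470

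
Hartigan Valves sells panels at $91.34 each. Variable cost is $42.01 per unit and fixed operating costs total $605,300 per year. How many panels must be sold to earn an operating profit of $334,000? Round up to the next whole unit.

19,042 panels

Unit CM = price − variable cost = $91.34 − $42.01 = $49.33.
Need Q such that Q × $49.33 − $605,300 = $334,000, i.e. Q = $939,300 / $49.33 = 19,041.15 → 19,042.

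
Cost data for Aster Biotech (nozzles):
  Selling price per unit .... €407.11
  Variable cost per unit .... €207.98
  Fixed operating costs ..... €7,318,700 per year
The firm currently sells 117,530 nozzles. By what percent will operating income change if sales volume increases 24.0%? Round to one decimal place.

Total contribution margin = 117,530 × €199.13 = €23,403,748.90.
Subtracting fixed costs: EBIT = €23,403,748.90 − €7,318,700 = €16,085,048.90.
DOL = contribution ÷ EBIT = €23,403,748.90 ÷ €16,085,048.90 = 1.4550.
%ΔEBIT = DOL × %ΔSales = 1.4550 × +24.0% = +34.9%.

+34.9%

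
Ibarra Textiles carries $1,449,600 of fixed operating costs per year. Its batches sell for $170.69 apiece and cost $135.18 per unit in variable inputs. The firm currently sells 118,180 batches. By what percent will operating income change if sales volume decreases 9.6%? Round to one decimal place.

Contribution at this volume is 118,180 × $35.51 = $4,196,571.80.
Operating income = contribution − fixed costs = $4,196,571.80 − $1,449,600 = $2,746,971.80.
Degree of operating leverage = $4,196,571.80 / $2,746,971.80 = 1.5277.
Operating income changes by 1.5277 × -9.6% = -14.7%.

-14.7%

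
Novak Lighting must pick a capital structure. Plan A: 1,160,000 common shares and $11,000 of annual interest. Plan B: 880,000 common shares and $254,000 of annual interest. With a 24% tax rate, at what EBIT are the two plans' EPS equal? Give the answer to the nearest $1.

At indifference, (EBIT − 11,000)(1 − t)/1,160,000 = (EBIT − 254,000)(1 − t)/880,000.
The (1 − t) factor cancels: (EBIT − 11,000) × 880,000 = (EBIT − 254,000) × 1,160,000.
EBIT × (1,160,000 − 880,000) = 254,000 × 1,160,000 − 11,000 × 880,000 = 284,960,000,000, so EBIT = 284,960,000,000 ÷ 280,000 = 1,017,714.29.

$1,017,714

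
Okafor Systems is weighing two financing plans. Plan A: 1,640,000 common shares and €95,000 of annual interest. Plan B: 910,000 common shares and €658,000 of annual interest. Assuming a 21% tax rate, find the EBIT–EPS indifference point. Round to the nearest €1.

€1,359,822

Set EPS_A = EPS_B: (EBIT − €95,000)(1 − 0.21) ÷ 1,640,000 = (EBIT − €658,000)(1 − 0.21) ÷ 910,000.
Cancelling (1 − t) and cross-multiplying: 910,000·(EBIT − 95,000) = 1,640,000·(EBIT − 658,000).
Solving, EBIT = (658,000·1,640,000 − 95,000·910,000) / (1,640,000 − 910,000) = 992,670,000,000 / 730,000 = 1,359,821.92.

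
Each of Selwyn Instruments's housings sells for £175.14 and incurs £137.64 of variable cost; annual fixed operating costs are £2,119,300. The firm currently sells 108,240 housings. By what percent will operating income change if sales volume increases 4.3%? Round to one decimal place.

At 108,240 units, contribution = 108,240 × £37.50 = £4,059,000.00.
EBIT = £4,059,000.00 − £2,119,300 = £1,939,700.00.
So DOL = total CM / EBIT = £4,059,000.00 / £1,939,700.00 = 2.0926.
%ΔEBIT = DOL × %ΔSales = 2.0926 × +4.3% = +9.0%.

+9.0%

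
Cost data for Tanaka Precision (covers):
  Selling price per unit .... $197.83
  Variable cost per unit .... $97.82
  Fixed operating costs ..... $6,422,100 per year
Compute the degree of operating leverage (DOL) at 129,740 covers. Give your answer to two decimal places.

At 129,740 units, contribution = 129,740 × $100.01 = $12,975,297.40.
Operating income = contribution − fixed costs = $12,975,297.40 − $6,422,100 = $6,553,197.40.
So DOL = total CM / EBIT = $12,975,297.40 / $6,553,197.40 = 1.9800.

1.98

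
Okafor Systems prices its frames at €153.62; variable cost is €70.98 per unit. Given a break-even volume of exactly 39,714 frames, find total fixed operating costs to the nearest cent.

€3,281,964.96

Contribution margin per unit = €153.62 − €70.98 = €82.64.
Since BE = FC / CM, FC = 39,714 × €82.64 = €3,281,964.96.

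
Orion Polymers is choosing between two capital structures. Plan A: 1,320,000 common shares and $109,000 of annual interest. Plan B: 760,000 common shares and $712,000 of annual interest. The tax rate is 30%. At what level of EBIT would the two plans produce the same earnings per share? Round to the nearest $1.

Set EPS_A = EPS_B: (EBIT − $109,000)(1 − 0.30) ÷ 1,320,000 = (EBIT − $712,000)(1 − 0.30) ÷ 760,000.
The (1 − t) factor cancels: (EBIT − 109,000) × 760,000 = (EBIT − 712,000) × 1,320,000.
Solving, EBIT = (712,000·1,320,000 − 109,000·760,000) / (1,320,000 − 760,000) = 857,000,000,000 / 560,000 = 1,530,357.14.

$1,530,357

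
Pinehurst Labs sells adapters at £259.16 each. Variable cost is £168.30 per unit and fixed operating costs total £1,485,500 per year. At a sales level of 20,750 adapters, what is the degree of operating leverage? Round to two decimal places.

At 20,750 units, contribution = 20,750 × £90.86 = £1,885,345.00.
Operating income = contribution − fixed costs = £1,885,345.00 − £1,485,500 = £399,845.00.
Degree of operating leverage = £1,885,345.00 / £399,845.00 = 4.7152.

4.72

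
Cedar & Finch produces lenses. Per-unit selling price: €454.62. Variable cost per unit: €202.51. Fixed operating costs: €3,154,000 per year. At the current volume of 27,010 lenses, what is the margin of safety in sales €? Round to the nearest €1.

Each unit contributes €454.62 − €202.51 = €252.11. Break-even units = €3,154,000 ÷ €252.11 = 12,510.41; break-even revenue = 12,510.41 × €454.62 = €5,687,483.56.
Actual sales revenue = 27,010 × €454.62 = €12,279,286.20.
Margin of safety = €12,279,286.20 − €5,687,483.56 = €6,591,803.

€6,591,803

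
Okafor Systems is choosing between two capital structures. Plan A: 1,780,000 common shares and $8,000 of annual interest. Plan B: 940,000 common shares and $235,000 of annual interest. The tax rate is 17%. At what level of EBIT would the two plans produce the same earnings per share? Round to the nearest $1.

$489,024

At indifference, (EBIT − 8,000)(1 − t)/1,780,000 = (EBIT − 235,000)(1 − t)/940,000.
Cancelling (1 − t) and cross-multiplying: 940,000·(EBIT − 8,000) = 1,780,000·(EBIT − 235,000).
EBIT × (1,780,000 − 940,000) = 235,000 × 1,780,000 − 8,000 × 940,000 = 410,780,000,000, so EBIT = 410,780,000,000 ÷ 840,000 = 489,023.81.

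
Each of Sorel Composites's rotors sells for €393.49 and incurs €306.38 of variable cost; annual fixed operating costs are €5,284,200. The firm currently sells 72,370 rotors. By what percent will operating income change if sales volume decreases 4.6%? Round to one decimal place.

-28.4%

Contribution at this volume is 72,370 × €87.11 = €6,304,150.70.
Subtracting fixed costs: EBIT = €6,304,150.70 − €5,284,200 = €1,019,950.70.
Degree of operating leverage = €6,304,150.70 / €1,019,950.70 = 6.1808.
Operating income changes by 6.1808 × -4.6% = -28.4%.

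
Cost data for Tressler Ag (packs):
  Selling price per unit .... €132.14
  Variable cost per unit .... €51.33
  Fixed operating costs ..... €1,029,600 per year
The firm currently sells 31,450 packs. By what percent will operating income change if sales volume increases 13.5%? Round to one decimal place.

At 31,450 units, contribution = 31,450 × €80.81 = €2,541,474.50.
EBIT = €2,541,474.50 − €1,029,600 = €1,511,874.50.
DOL = contribution ÷ EBIT = €2,541,474.50 ÷ €1,511,874.50 = 1.6810.
%ΔEBIT = DOL × %ΔSales = 1.6810 × +13.5% = +22.7%.

+22.7%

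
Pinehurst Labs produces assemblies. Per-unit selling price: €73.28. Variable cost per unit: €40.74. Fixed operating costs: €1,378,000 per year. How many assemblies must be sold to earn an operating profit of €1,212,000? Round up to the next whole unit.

79,595 assemblies

Contribution margin per unit = €73.28 − €40.74 = €32.54.
Need Q such that Q × €32.54 − €1,378,000 = €1,212,000, i.e. Q = €2,590,000 / €32.54 = 79,594.35 → 79,595.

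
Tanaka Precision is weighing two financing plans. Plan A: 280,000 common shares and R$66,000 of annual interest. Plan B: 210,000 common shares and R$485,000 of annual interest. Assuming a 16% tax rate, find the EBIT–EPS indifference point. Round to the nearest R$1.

R$1,742,000

Set EPS_A = EPS_B: (EBIT − R$66,000)(1 − 0.16) ÷ 280,000 = (EBIT − R$485,000)(1 − 0.16) ÷ 210,000.
The (1 − t) factor cancels: (EBIT − 66,000) × 210,000 = (EBIT − 485,000) × 280,000.
EBIT × (280,000 − 210,000) = 485,000 × 280,000 − 66,000 × 210,000 = 121,940,000,000, so EBIT = 121,940,000,000 ÷ 70,000 = 1,742,000.00.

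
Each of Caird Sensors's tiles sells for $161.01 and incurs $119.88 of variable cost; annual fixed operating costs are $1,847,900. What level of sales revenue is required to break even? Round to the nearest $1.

Contribution margin per unit = $161.01 − $119.88 = $41.13, a CM ratio of $41.13 ÷ $161.01 = 0.2554.
Break-even sales = FC ÷ CM ratio = $1,847,900 × $161.01 / $41.13 = $7,233,902.

$7,233,902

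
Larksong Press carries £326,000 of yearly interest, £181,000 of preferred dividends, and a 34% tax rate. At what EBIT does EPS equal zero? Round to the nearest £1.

£600,242

Grossing the preferred dividend up to pre-tax terms: £181,000 / (1 − 0.34) = £274,242.42.
Financial break-even EBIT = interest + D_p ÷ (1 − t) = £326,000 + £274,242.42 = £600,242.42.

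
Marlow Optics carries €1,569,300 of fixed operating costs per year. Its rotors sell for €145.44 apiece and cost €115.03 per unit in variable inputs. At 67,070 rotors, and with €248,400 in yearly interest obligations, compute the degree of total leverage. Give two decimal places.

Contribution at this volume is 67,070 × €30.41 = €2,039,598.70.
Operating income = contribution − fixed costs = €2,039,598.70 − €1,569,300 = €470,298.70. Interest = €248,400.00, so EBIT − I = €221,898.70.
Degree of total leverage = total CM / (EBIT − interest) = €2,039,598.70 / €221,898.70 = 9.1916.

9.19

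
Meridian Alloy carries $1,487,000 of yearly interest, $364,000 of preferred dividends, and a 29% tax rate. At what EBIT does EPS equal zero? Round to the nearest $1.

$1,999,676

Preferred dividends are paid after tax, so their pre-tax equivalent is $364,000 ÷ (1 − 0.29) = $512,676.06.
EPS = 0 when EBIT covers interest plus the pre-tax preferred burden: $1,487,000 + $512,676.06 = $1,999,676.06.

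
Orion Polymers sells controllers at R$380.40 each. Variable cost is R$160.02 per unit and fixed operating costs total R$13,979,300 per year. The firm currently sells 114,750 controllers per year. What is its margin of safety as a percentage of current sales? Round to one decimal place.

Each unit contributes R$380.40 − R$160.02 = R$220.38. Break-even units = R$13,979,300 ÷ R$220.38 = 63,432.71; break-even revenue = 63,432.71 × R$380.40 = R$24,129,801.80.
Actual sales revenue = 114,750 × R$380.40 = R$43,650,900.00.
Margin of safety = (R$43,650,900.00 − R$24,129,801.80) ÷ R$43,650,900.00 = 44.7%.

44.7%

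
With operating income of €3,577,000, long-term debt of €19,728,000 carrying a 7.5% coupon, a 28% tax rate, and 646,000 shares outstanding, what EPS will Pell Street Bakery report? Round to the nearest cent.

Interest = €1,479,600.00, so EBT = €3,577,000 − €1,479,600.00 = €2,097,400.00.
Net income = €2,097,400.00 × (1 − 0.28) = €1,510,128.00.
Per share: €1,510,128.00 / 646,000 shares = €2.34.

€2.34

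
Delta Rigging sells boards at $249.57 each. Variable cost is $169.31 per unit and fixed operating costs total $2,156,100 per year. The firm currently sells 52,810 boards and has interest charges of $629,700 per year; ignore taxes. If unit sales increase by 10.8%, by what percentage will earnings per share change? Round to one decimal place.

At 52,810 units, contribution = 52,810 × $80.26 = $4,238,530.60.
EBIT = $4,238,530.60 − $2,156,100 = $2,082,430.60.
After interest of $629,700.00, pre-tax earnings = $1,452,730.60.
DCL = total CM / (EBIT − I) = $4,238,530.60 / $1,452,730.60 = 2.9176.
%ΔEPS = DCL × %ΔSales = 2.9176 × +10.8% = +31.5%.

+31.5%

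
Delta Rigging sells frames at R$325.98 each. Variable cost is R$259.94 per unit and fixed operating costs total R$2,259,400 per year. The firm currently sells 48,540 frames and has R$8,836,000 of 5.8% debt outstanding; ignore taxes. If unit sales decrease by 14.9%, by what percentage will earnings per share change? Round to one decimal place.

-110.1%

At 48,540 units, contribution = 48,540 × R$66.04 = R$3,205,581.60.
Operating income = contribution − fixed costs = R$3,205,581.60 − R$2,259,400 = R$946,181.60.
After interest of R$512,488.00, pre-tax earnings = R$433,693.60.
Degree of combined leverage = contribution ÷ (EBIT − I) = R$3,205,581.60 ÷ R$433,693.60 = 7.3914.
%ΔEPS = DCL × %ΔSales = 7.3914 × -14.9% = -110.1%.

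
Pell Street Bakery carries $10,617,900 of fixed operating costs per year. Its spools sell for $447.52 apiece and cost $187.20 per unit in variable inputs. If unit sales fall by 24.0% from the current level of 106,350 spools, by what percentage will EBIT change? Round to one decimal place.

At 106,350 units, contribution = 106,350 × $260.32 = $27,685,032.00.
Operating income = contribution − fixed costs = $27,685,032.00 − $10,617,900 = $17,067,132.00.
DOL = contribution ÷ EBIT = $27,685,032.00 ÷ $17,067,132.00 = 1.6221.
Operating income changes by 1.6221 × -24.0% = -38.9%.

-38.9%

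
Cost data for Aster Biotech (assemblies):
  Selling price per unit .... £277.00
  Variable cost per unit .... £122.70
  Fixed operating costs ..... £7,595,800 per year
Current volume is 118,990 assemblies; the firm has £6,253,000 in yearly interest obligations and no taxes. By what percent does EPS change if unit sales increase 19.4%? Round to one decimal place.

Total contribution margin = 118,990 × £154.30 = £18,360,157.00.
Operating income = contribution − fixed costs = £18,360,157.00 − £7,595,800 = £10,764,357.00.
Interest = £6,253,000.00, so EBIT − I = £4,511,357.00.
DCL = total CM / (EBIT − I) = £18,360,157.00 / £4,511,357.00 = 4.0698.
%ΔEPS = DCL × %ΔSales = 4.0698 × +19.4% = +79.0%.

+79.0%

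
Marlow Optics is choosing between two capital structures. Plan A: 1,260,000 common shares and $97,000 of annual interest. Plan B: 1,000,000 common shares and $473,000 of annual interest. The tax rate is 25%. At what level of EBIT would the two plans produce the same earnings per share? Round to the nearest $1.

$1,919,154

Set EPS_A = EPS_B: (EBIT − $97,000)(1 − 0.25) ÷ 1,260,000 = (EBIT − $473,000)(1 − 0.25) ÷ 1,000,000.
The (1 − t) factor cancels: (EBIT − 97,000) × 1,000,000 = (EBIT − 473,000) × 1,260,000.
EBIT × (1,260,000 − 1,000,000) = 473,000 × 1,260,000 − 97,000 × 1,000,000 = 498,980,000,000, so EBIT = 498,980,000,000 ÷ 260,000 = 1,919,153.85.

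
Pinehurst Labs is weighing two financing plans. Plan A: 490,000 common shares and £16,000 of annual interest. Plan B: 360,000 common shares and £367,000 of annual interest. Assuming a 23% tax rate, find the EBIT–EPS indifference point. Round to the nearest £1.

At indifference, (EBIT − 16,000)(1 − t)/490,000 = (EBIT − 367,000)(1 − t)/360,000.
The (1 − t) factor cancels: (EBIT − 16,000) × 360,000 = (EBIT − 367,000) × 490,000.
EBIT × (490,000 − 360,000) = 367,000 × 490,000 − 16,000 × 360,000 = 174,070,000,000, so EBIT = 174,070,000,000 ÷ 130,000 = 1,339,000.00.

£1,339,000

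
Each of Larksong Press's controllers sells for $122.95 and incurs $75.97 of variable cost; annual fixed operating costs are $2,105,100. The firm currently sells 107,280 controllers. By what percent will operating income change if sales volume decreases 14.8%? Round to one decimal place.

Total contribution margin = 107,280 × $46.98 = $5,040,014.40.
Subtracting fixed costs: EBIT = $5,040,014.40 − $2,105,100 = $2,934,914.40.
Degree of operating leverage = $5,040,014.40 / $2,934,914.40 = 1.7173.
Operating income changes by 1.7173 × -14.8% = -25.4%.

-25.4%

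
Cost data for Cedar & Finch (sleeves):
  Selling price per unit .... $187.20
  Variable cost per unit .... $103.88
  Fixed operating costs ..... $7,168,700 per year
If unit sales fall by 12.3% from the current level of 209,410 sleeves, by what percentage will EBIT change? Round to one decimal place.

-20.9%

Total contribution margin = 209,410 × $83.32 = $17,448,041.20.
Subtracting fixed costs: EBIT = $17,448,041.20 − $7,168,700 = $10,279,341.20.
DOL = contribution ÷ EBIT = $17,448,041.20 ÷ $10,279,341.20 = 1.6974.
Operating income changes by 1.6974 × -12.3% = -20.9%.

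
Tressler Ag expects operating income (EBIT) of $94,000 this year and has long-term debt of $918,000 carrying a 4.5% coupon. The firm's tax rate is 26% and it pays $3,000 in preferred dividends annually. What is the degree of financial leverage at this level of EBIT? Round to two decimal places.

Interest = $41,310.00.
Pre-tax preferred-dividend burden = $3,000 ÷ (1 − 0.26) = $4,054.05.
DFL = EBIT ÷ [EBIT − I − D_p/(1−t)] = $94,000 ÷ [$94,000 − $41,310.00 − $4,054.05] = $94,000 ÷ $48,635.95 = 1.9327.

1.93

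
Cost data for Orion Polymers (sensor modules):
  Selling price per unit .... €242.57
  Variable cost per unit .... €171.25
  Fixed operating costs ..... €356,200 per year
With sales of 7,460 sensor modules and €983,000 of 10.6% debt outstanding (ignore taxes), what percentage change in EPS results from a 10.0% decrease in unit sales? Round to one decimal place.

-74.3%

Contribution at this volume is 7,460 × €71.32 = €532,047.20.
EBIT = €532,047.20 − €356,200 = €175,847.20.
After interest of €104,198.00, pre-tax earnings = €71,649.20.
Degree of combined leverage = contribution ÷ (EBIT − I) = €532,047.20 ÷ €71,649.20 = 7.4257.
EPS therefore changes by 7.4257 × (-10.0%) = -74.3%.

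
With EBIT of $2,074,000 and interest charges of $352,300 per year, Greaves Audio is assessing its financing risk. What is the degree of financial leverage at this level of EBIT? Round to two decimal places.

1.20

Interest = $352,300.00.
DFL = EBIT ÷ (EBIT − I) = $2,074,000 ÷ ($2,074,000 − $352,300.00) = $2,074,000 ÷ $1,721,700.00 = 1.2046.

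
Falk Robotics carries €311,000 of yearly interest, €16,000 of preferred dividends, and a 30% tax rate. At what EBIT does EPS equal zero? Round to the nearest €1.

Preferred dividends are paid after tax, so their pre-tax equivalent is €16,000 ÷ (1 − 0.30) = €22,857.14.
Financial break-even EBIT = interest + D_p ÷ (1 − t) = €311,000 + €22,857.14 = €333,857.14.

€333,857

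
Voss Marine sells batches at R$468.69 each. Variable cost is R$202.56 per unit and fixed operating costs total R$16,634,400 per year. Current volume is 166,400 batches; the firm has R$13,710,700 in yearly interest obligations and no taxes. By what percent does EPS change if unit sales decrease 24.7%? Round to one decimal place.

Total contribution margin = 166,400 × R$266.13 = R$44,284,032.00.
Operating income = contribution − fixed costs = R$44,284,032.00 − R$16,634,400 = R$27,649,632.00.
Interest = R$13,710,700.00, so EBIT − I = R$13,938,932.00.
Degree of combined leverage = contribution ÷ (EBIT − I) = R$44,284,032.00 ÷ R$13,938,932.00 = 3.1770.
EPS therefore changes by 3.1770 × (-24.7%) = -78.5%.

-78.5%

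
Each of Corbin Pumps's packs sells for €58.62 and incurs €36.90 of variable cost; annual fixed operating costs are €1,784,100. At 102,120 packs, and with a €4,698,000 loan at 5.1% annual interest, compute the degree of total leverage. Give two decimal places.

11.41

Contribution at this volume is 102,120 × €21.72 = €2,218,046.40.
Operating income = contribution − fixed costs = €2,218,046.40 − €1,784,100 = €433,946.40. Interest = €239,598.00, so EBIT − I = €194,348.40.
DCL = contribution ÷ (EBIT − I) = €2,218,046.40 ÷ €194,348.40 = 11.4127.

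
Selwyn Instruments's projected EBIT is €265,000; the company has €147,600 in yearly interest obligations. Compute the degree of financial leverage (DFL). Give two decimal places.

2.26

Interest = €147,600.00.
Degree of financial leverage = EBIT / (EBIT − interest) = €265,000 / €117,400.00 = 2.2572.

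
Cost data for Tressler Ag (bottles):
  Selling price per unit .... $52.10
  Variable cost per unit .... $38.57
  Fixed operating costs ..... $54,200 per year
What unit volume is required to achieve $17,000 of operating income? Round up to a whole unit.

5,263 bottles

Each unit contributes $52.10 − $38.57 = $13.53.
Required volume = (fixed costs + target profit) ÷ CM = ($54,200 + $17,000) ÷ $13.53 = 5,262.38, so 5,263 bottles.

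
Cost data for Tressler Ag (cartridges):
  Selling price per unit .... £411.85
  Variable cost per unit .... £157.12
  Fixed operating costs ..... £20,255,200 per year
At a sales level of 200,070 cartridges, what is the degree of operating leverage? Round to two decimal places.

Total contribution margin = 200,070 × £254.73 = £50,963,831.10.
EBIT = £50,963,831.10 − £20,255,200 = £30,708,631.10.
So DOL = total CM / EBIT = £50,963,831.10 / £30,708,631.10 = 1.6596.

1.66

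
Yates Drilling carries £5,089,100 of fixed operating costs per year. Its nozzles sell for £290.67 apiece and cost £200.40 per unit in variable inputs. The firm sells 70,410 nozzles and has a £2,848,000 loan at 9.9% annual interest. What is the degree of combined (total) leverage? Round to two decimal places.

Total contribution margin = 70,410 × £90.27 = £6,355,910.70.
Subtracting fixed costs: EBIT = £6,355,910.70 − £5,089,100 = £1,266,810.70. Interest = £281,952.00.
DOL = £6,355,910.70 ÷ £1,266,810.70 = 5.0173; DFL = £1,266,810.70 ÷ £984,858.70 = 1.2863.
Combined leverage = 5.0173 × 1.2863 = 6.4538.

6.45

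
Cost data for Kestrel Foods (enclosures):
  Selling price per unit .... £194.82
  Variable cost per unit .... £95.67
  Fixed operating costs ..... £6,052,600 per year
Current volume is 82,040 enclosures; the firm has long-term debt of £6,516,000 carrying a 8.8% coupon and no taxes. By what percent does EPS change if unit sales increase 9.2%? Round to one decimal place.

Total contribution margin = 82,040 × £99.15 = £8,134,266.00.
Subtracting fixed costs: EBIT = £8,134,266.00 − £6,052,600 = £2,081,666.00.
After interest of £573,408.00, pre-tax earnings = £1,508,258.00.
DCL = total CM / (EBIT − I) = £8,134,266.00 / £1,508,258.00 = 5.3932.
EPS therefore changes by 5.3932 × (+9.2%) = +49.6%.

+49.6%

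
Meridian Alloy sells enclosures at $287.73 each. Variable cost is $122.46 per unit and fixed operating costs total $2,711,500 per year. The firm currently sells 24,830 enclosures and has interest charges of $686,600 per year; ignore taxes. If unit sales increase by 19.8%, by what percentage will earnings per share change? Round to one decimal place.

+115.2%

Total contribution margin = 24,830 × $165.27 = $4,103,654.10.
Operating income = contribution − fixed costs = $4,103,654.10 − $2,711,500 = $1,392,154.10.
Interest = $686,600.00, so EBIT − I = $705,554.10.
DCL = total CM / (EBIT − I) = $4,103,654.10 / $705,554.10 = 5.8162.
EPS therefore changes by 5.8162 × (+19.8%) = +115.2%.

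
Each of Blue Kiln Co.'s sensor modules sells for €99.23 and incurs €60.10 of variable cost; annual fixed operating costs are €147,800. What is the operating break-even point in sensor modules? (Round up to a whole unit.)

3,778 sensor modules

Unit CM = price − variable cost = €99.23 − €60.10 = €39.13.
Break-even Q = €147,800 / €39.13 = 3,777.15 → 3,778 sensor modules.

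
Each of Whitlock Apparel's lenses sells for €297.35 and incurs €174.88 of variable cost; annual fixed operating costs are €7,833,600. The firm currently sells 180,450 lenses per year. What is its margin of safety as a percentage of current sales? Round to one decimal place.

Each unit contributes €297.35 − €174.88 = €122.47. Break-even units = €7,833,600 ÷ €122.47 = 63,963.42; break-even revenue = 63,963.42 × €297.35 = €19,019,522.82.
Actual sales revenue = 180,450 × €297.35 = €53,656,807.50.
Margin of safety = (€53,656,807.50 − €19,019,522.82) ÷ €53,656,807.50 = 64.6%.

64.6%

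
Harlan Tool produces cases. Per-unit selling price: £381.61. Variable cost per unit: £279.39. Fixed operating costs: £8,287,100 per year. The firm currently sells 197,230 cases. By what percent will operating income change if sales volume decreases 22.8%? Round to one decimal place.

-38.7%

Contribution at this volume is 197,230 × £102.22 = £20,160,850.60.
EBIT = £20,160,850.60 − £8,287,100 = £11,873,750.60.
DOL = contribution ÷ EBIT = £20,160,850.60 ÷ £11,873,750.60 = 1.6979.
Operating income changes by 1.6979 × -22.8% = -38.7%.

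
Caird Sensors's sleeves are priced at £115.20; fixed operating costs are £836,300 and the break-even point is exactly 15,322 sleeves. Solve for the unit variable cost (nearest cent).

Contribution per unit must be FC / Q = £836,300 / 15,322 = £54.5816.
Variable cost per unit = £115.20 − £54.5816 = £60.62.

£60.62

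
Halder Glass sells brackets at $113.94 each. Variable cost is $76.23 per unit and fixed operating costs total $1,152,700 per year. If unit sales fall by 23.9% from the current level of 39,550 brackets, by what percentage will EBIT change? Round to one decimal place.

At 39,550 units, contribution = 39,550 × $37.71 = $1,491,430.50.
EBIT = $1,491,430.50 − $1,152,700 = $338,730.50.
DOL = contribution ÷ EBIT = $1,491,430.50 ÷ $338,730.50 = 4.4030.
So EBIT moves 4.4030 × (-23.9%) = -105.2%.

-105.2%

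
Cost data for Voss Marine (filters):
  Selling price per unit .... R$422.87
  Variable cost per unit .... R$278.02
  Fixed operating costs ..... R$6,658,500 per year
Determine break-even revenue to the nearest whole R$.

R$19,438,591

Contribution margin per unit = R$422.87 − R$278.02 = R$144.85, a CM ratio of R$144.85 ÷ R$422.87 = 0.3425.
Break-even revenue = fixed costs × price ÷ CM = R$6,658,500 × R$422.87 ÷ R$144.85 = R$19,438,591.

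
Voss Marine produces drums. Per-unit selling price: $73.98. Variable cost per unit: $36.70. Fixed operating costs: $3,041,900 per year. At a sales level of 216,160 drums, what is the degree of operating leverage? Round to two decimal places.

1.61

Contribution at this volume is 216,160 × $37.28 = $8,058,444.80.
EBIT = $8,058,444.80 − $3,041,900 = $5,016,544.80.
DOL = contribution ÷ EBIT = $8,058,444.80 ÷ $5,016,544.80 = 1.6064.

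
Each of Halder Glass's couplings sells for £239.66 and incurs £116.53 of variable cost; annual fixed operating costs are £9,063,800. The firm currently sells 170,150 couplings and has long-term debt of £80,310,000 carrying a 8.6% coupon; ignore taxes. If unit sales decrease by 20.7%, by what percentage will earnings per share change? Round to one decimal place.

-87.1%

Total contribution margin = 170,150 × £123.13 = £20,950,569.50.
Operating income = contribution − fixed costs = £20,950,569.50 − £9,063,800 = £11,886,769.50.
Interest = £6,906,660.00, so EBIT − I = £4,980,109.50.
DCL = total CM / (EBIT − I) = £20,950,569.50 / £4,980,109.50 = 4.2068.
EPS therefore changes by 4.2068 × (-20.7%) = -87.1%.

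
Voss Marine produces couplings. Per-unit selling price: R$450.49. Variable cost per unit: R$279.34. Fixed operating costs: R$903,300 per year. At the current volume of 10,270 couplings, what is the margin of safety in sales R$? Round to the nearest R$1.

R$2,248,924

Contribution margin per unit = R$450.49 − R$279.34 = R$171.15. Break-even units = R$903,300 ÷ R$171.15 = 5,277.83; break-even revenue = 5,277.83 × R$450.49 = R$2,377,608.05.
Actual sales revenue = 10,270 × R$450.49 = R$4,626,532.30.
Margin of safety = R$4,626,532.30 − R$2,377,608.05 = R$2,248,924.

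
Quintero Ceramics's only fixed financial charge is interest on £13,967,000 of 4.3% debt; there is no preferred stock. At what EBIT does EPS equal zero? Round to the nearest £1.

£600,581

Annual interest = 4.3% × £13,967,000 = £600,581.00.
With no preferred dividends, EPS = 0 when EBIT exactly covers interest, so the financial break-even EBIT is £600,581.00.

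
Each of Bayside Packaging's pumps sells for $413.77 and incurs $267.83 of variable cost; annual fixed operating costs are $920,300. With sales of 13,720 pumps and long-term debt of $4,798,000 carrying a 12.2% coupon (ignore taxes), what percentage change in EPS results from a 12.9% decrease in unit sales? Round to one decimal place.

Contribution at this volume is 13,720 × $145.94 = $2,002,296.80.
EBIT = $2,002,296.80 − $920,300 = $1,081,996.80.
After interest of $585,356.00, pre-tax earnings = $496,640.80.
Degree of combined leverage = contribution ÷ (EBIT − I) = $2,002,296.80 ÷ $496,640.80 = 4.0317.
EPS therefore changes by 4.0317 × (-12.9%) = -52.0%.

-52.0%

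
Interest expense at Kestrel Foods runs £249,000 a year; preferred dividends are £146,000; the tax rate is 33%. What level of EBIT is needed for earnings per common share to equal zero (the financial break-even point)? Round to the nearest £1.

Grossing the preferred dividend up to pre-tax terms: £146,000 / (1 − 0.33) = £217,910.45.
EPS = 0 when EBIT covers interest plus the pre-tax preferred burden: £249,000 + £217,910.45 = £466,910.45.

£466,910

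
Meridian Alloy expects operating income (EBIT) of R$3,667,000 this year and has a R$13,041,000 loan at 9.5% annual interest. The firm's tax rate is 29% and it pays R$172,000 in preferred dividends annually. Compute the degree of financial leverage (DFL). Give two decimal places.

Interest = R$1,238,895.00.
Preferred dividends grossed up pre-tax: R$172,000 / (1 − 0.29) = R$242,253.52.
DFL = EBIT ÷ [EBIT − I − D_p/(1−t)] = R$3,667,000 ÷ [R$3,667,000 − R$1,238,895.00 − R$242,253.52] = R$3,667,000 ÷ R$2,185,851.48 = 1.6776.

1.68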